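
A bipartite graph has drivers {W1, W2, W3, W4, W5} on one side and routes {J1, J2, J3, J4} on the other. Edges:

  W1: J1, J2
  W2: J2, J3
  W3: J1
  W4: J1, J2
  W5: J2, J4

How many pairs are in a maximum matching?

4

Unit-capacity flow: source→left, listed edges, right→sink; max matching = max flow.
Augmenting path W1→J1 (+1); matched 1.
Augmenting path W2→J2 (+1); matched 2.
Augmenting path W5→J4 (+1); matched 3.
Augmenting path W4→J2→W2→J3 (+1); matched 4.
No augmenting path remains; maximum matching = 4.
König certificate: {W2, W5, J1, J2} is a vertex cover of size 4 (every listed pair touches it), so no matching can be larger.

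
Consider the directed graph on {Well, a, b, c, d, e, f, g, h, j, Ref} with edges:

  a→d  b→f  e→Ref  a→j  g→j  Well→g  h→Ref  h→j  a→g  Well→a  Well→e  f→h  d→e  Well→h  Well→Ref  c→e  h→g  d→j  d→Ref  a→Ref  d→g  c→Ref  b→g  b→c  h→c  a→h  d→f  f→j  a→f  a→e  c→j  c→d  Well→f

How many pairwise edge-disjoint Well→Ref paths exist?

Assign every edge capacity 1; by Menger, the answer equals the max flow.
Path Well→Ref (+1); total 1.
Path Well→a→Ref (+1); total 2.
Path Well→e→Ref (+1); total 3.
Path Well→h→Ref (+1); total 4.
Path Well→f→h→c→Ref (+1); total 5.
No residual Well→Ref path; max flow = 5.
Certifying cut of size 5: {Well→Ref, Well→a, Well→e, Well→f, Well→h}.

5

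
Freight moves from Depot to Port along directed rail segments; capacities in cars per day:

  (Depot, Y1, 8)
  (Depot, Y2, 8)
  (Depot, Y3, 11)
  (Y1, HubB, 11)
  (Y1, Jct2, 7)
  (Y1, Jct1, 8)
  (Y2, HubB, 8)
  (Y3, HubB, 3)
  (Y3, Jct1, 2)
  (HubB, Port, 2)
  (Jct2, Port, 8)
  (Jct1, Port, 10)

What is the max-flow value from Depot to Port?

Augment Depot→Y1→HubB→Port: bottleneck 2, flow now 2.
Augment Depot→Y1→Jct2→Port: bottleneck 6, flow now 8.
Augment Depot→Y3→Jct1→Port: bottleneck 2, flow now 10.
Augment Depot→Y2→HubB→Y1→Jct2→Port: bottleneck 1, flow now 11. (uses reverse residual edge)
Augment Depot→Y2→HubB→Y1→Jct1→Port: bottleneck 1, flow now 12. (uses reverse residual edge)
No augmenting path remains; maximum flow = 12.
In the residual graph, reachable from Depot: {Depot, Y2, Y3, HubB}.
Min-cut edges: Depot→Y1 (8), Y3→Jct1 (2), HubB→Port (2); capacity 8 + 2 + 2 = 12.
This cut is saturated, so no flow can exceed 12.

12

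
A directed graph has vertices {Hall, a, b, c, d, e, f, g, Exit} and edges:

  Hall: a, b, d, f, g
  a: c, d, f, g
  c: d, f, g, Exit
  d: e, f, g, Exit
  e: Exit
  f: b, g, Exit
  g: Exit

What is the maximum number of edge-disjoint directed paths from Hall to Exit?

Assign every edge capacity 1; by Menger, the answer equals the max flow.
Path Hall→d→Exit (+1); total 1.
Path Hall→f→Exit (+1); total 2.
Path Hall→g→Exit (+1); total 3.
Path Hall→a→c→Exit (+1); total 4.
No residual Hall→Exit path; max flow = 4.
Certifying cut of size 4: {Hall→a, Hall→d, Hall→f, Hall→g}.

4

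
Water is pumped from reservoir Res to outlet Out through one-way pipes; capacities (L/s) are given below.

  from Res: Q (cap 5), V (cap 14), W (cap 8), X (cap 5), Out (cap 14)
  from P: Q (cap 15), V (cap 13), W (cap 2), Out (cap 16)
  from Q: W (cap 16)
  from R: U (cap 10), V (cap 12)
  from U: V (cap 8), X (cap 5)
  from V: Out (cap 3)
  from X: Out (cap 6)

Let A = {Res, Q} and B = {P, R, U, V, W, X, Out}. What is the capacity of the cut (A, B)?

Edges leaving {Res, Q}: Res→V (14), Res→W (8), Res→X (5), Res→Out (14), Q→W (16).
Cut capacity = 14 + 8 + 5 + 14 + 16 = 57.

57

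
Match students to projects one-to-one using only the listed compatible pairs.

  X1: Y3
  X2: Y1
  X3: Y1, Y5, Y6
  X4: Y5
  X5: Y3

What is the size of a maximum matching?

Unit-capacity flow: source→left, listed edges, right→sink; max matching = max flow.
Augmenting path X1→Y3 (+1); matched 1.
Augmenting path X2→Y1 (+1); matched 2.
Augmenting path X3→Y5 (+1); matched 3.
Augmenting path X4→Y5→X3→Y6 (+1); matched 4.
No augmenting path remains; maximum matching = 4.
König certificate: {X2, X3, X4, Y3} is a vertex cover of size 4 (every listed pair touches it), so no matching can be larger.

4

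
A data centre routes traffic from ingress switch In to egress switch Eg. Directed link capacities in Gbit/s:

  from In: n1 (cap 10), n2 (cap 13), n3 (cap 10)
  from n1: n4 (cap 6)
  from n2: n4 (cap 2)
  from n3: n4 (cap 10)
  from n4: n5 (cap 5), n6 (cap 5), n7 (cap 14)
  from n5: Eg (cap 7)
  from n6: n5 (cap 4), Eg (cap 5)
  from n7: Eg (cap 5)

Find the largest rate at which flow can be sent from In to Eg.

Augment In→n1→n4→n5→Eg: bottleneck 5, flow now 5.
Augment In→n1→n4→n6→Eg: bottleneck 1, flow now 6.
Augment In→n2→n4→n6→Eg: bottleneck 2, flow now 8.
Augment In→n3→n4→n6→Eg: bottleneck 2, flow now 10.
Augment In→n3→n4→n7→Eg: bottleneck 5, flow now 15.
No augmenting path remains; maximum flow = 15.
In the residual graph, reachable from In: {In, n1, n2, n3, n4, n7}.
Min-cut edges: n4→n5 (5), n4→n6 (5), n7→Eg (5); capacity 5 + 5 + 5 = 15.
This cut is saturated, so no flow can exceed 15.

15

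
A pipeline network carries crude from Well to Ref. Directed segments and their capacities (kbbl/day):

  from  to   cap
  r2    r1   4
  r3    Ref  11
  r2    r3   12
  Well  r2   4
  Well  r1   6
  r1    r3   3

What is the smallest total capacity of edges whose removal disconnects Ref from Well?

Augment Well→r1→r3→Ref: bottleneck 3, flow now 3.
Augment Well→r2→r3→Ref: bottleneck 4, flow now 7.
No augmenting path remains; maximum flow = 7.
By max-flow min-cut, the minimum cut capacity equals the max flow.
In the residual graph, reachable from Well: {Well, r1}.
Min-cut edges: Well→r2 (4), r1→r3 (3); capacity 4 + 3 = 7.

7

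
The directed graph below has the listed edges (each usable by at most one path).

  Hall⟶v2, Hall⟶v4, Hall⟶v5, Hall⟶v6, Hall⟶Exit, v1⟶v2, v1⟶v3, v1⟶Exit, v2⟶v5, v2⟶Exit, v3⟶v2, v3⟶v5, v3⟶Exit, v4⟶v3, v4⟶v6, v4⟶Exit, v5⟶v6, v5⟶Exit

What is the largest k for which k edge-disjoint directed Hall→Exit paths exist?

Assign every edge capacity 1; by Menger, the answer equals the max flow.
Path Hall→Exit (+1); total 1.
Path Hall→v2→Exit (+1); total 2.
Path Hall→v4→Exit (+1); total 3.
Path Hall→v5→Exit (+1); total 4.
No residual Hall→Exit path; max flow = 4.
Certifying cut of size 4: {Hall→Exit, Hall→v2, Hall→v4, Hall→v5}.

4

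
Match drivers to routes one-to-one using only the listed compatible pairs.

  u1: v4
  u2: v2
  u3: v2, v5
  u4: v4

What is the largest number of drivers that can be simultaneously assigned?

3

Unit-capacity flow: source→left, listed edges, right→sink; max matching = max flow.
Augmenting path u1→v4 (+1); matched 1.
Augmenting path u2→v2 (+1); matched 2.
Augmenting path u3→v5 (+1); matched 3.
No augmenting path remains; maximum matching = 3.
König certificate: {u2, u3, v4} is a vertex cover of size 3 (every listed pair touches it), so no matching can be larger.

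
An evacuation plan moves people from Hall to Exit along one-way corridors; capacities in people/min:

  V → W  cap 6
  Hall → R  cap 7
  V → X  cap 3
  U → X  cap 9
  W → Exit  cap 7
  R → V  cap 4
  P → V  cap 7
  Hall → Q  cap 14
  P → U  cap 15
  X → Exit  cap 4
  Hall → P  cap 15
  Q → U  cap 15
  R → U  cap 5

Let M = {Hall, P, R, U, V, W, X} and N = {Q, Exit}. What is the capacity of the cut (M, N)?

Edges leaving {Hall, P, R, U, V, W, X}: Hall→Q (14), W→Exit (7), X→Exit (4).
Cut capacity = 14 + 7 + 4 = 25.

25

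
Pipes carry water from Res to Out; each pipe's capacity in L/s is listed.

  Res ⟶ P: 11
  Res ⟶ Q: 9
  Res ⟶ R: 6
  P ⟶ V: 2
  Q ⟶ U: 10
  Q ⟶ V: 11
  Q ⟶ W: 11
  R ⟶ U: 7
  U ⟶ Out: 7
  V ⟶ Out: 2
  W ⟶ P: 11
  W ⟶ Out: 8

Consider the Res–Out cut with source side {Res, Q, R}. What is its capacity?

Edges leaving {Res, Q, R}: Res→P (11), Q→U (10), Q→V (11), Q→W (11), R→U (7).
Cut capacity = 11 + 10 + 11 + 11 + 7 = 50.

50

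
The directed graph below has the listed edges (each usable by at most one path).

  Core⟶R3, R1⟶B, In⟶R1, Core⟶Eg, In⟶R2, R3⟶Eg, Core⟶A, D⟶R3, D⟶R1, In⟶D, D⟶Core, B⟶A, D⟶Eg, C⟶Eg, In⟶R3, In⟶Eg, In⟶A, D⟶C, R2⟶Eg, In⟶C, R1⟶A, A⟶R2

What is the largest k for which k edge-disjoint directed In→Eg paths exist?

5

Assign every edge capacity 1; by Menger, the answer equals the max flow.
Path In→Eg (+1); total 1.
Path In→D→Eg (+1); total 2.
Path In→C→Eg (+1); total 3.
Path In→R3→Eg (+1); total 4.
Path In→R2→Eg (+1); total 5.
No residual In→Eg path; max flow = 5.
Certifying cut of size 5: {In→C, In→D, In→Eg, In→R3, R2→Eg}.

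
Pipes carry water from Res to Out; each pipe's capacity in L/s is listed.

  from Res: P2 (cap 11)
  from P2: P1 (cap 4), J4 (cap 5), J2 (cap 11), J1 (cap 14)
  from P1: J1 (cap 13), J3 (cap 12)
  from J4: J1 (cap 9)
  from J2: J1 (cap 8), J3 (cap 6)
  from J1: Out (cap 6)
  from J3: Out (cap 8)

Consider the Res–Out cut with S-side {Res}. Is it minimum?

Yes — it is a minimum cut (capacity 11).

Given cut capacity: 11 = 11.
Augment Res→P2→J1→Out: bottleneck 6, flow now 6.
Augment Res→P2→P1→J3→Out: bottleneck 4, flow now 10.
Augment Res→P2→J2→J3→Out: bottleneck 1, flow now 11.
No augmenting path remains; maximum flow = 11.
Cut capacity 11 equals the max flow, so it is a minimum cut.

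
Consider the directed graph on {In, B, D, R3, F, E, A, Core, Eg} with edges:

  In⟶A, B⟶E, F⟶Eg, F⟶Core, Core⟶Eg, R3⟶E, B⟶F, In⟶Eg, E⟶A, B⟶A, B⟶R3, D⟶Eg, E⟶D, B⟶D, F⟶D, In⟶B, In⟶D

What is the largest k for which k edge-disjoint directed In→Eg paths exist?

Assign every edge capacity 1; by Menger, the answer equals the max flow.
Path In→Eg (+1); total 1.
Path In→D→Eg (+1); total 2.
Path In→B→F→Eg (+1); total 3.
No residual In→Eg path; max flow = 3.
Certifying cut of size 3: {In→B, In→D, In→Eg}.

3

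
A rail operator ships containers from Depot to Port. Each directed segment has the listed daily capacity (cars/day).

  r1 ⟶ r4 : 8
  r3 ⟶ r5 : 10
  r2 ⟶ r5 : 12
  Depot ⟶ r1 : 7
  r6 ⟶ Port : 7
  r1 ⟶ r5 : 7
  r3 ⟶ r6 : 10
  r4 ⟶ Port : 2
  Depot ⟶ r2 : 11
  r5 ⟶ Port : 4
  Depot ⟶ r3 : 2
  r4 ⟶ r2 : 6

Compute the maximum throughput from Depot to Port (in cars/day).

8

Augment Depot→r1→r4→Port: bottleneck 2, flow now 2.
Augment Depot→r1→r5→Port: bottleneck 4, flow now 6.
Augment Depot→r3→r6→Port: bottleneck 2, flow now 8.
No augmenting path remains; maximum flow = 8.
In the residual graph, reachable from Depot: {Depot, r1, r2, r4, r5}.
Min-cut edges: Depot→r3 (2), r4→Port (2), r5→Port (4); capacity 2 + 2 + 4 = 8.
This cut is saturated, so no flow can exceed 8.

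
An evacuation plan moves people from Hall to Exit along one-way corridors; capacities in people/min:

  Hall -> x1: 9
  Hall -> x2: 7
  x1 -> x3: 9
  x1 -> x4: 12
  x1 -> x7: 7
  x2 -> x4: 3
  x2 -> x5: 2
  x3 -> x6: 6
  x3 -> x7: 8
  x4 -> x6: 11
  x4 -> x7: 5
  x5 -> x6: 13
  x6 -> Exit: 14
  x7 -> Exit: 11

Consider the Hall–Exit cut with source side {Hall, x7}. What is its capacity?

27

Edges leaving {Hall, x7}: Hall→x1 (9), Hall→x2 (7), x7→Exit (11).
Cut capacity = 9 + 7 + 11 = 27.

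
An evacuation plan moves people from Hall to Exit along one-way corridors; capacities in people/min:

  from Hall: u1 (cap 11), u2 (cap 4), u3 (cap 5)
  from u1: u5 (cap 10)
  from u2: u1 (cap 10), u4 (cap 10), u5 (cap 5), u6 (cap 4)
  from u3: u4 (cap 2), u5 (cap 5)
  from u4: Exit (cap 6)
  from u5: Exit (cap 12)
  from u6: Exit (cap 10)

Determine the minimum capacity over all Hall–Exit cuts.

Augment Hall→u1→u5→Exit: bottleneck 10, flow now 10.
Augment Hall→u2→u4→Exit: bottleneck 4, flow now 14.
Augment Hall→u3→u4→Exit: bottleneck 2, flow now 16.
Augment Hall→u3→u5→Exit: bottleneck 2, flow now 18.
No augmenting path remains; maximum flow = 18.
By max-flow min-cut, the minimum cut capacity equals the max flow.
In the residual graph, reachable from Hall: {Hall, u1, u3, u5}.
Min-cut edges: Hall→u2 (4), u3→u4 (2), u5→Exit (12); capacity 4 + 2 + 12 = 18.

18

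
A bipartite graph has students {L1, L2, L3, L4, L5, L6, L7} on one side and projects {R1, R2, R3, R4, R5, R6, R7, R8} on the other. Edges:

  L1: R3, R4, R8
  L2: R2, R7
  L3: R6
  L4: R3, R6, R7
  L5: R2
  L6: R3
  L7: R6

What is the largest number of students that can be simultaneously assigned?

5

Unit-capacity flow: source→left, listed edges, right→sink; max matching = max flow.
Augmenting path L1→R3 (+1); matched 1.
Augmenting path L2→R2 (+1); matched 2.
Augmenting path L3→R6 (+1); matched 3.
Augmenting path L4→R7 (+1); matched 4.
Augmenting path L6→R3→L1→R4 (+1); matched 5.
No augmenting path remains; maximum matching = 5.
König certificate: {L1, R2, R3, R6, R7} is a vertex cover of size 5 (every listed pair touches it), so no matching can be larger.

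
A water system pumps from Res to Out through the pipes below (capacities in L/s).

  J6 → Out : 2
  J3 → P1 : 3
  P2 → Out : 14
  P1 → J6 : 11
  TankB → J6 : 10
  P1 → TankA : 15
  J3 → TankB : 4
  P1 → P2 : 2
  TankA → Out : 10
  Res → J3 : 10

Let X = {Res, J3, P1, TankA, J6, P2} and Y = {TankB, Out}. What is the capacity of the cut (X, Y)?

30

Edges leaving {Res, J3, P1, TankA, J6, P2}: J3→TankB (4), TankA→Out (10), J6→Out (2), P2→Out (14).
Cut capacity = 4 + 10 + 2 + 14 = 30.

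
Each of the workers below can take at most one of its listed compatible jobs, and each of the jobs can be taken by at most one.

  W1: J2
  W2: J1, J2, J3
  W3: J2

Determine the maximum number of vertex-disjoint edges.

2

Unit-capacity flow: source→left, listed edges, right→sink; max matching = max flow.
Augmenting path W1→J2 (+1); matched 1.
Augmenting path W2→J1 (+1); matched 2.
No augmenting path remains; maximum matching = 2.
König certificate: {W2, J2} is a vertex cover of size 2 (every listed pair touches it), so no matching can be larger.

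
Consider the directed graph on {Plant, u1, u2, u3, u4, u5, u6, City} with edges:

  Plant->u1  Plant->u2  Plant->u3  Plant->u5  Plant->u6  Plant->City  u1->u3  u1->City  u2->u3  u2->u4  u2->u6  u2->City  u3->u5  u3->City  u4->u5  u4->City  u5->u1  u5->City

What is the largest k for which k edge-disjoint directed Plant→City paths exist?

5

Assign every edge capacity 1; by Menger, the answer equals the max flow.
Path Plant→City (+1); total 1.
Path Plant→u1→City (+1); total 2.
Path Plant→u2→City (+1); total 3.
Path Plant→u3→City (+1); total 4.
Path Plant→u5→City (+1); total 5.
No residual Plant→City path; max flow = 5.
Certifying cut of size 5: {Plant→City, Plant→u1, Plant→u2, Plant→u3, Plant→u5}.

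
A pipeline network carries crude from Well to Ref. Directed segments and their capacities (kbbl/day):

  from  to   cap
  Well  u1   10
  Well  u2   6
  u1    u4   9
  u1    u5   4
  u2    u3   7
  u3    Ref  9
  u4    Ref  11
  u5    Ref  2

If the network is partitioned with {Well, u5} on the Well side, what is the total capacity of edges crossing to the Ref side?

Edges leaving {Well, u5}: Well→u1 (10), Well→u2 (6), u5→Ref (2).
Cut capacity = 10 + 6 + 2 = 18.

18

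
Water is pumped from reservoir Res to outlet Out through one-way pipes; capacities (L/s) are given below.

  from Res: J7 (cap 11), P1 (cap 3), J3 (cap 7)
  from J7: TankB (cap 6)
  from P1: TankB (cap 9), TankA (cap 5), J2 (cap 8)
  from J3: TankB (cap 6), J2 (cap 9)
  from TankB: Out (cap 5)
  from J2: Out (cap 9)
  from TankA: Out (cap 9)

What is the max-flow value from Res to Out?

Augment Res→J7→TankB→Out: bottleneck 5, flow now 5.
Augment Res→P1→J2→Out: bottleneck 3, flow now 8.
Augment Res→J3→J2→Out: bottleneck 6, flow now 14.
Augment Res→J3→J2→P1→TankA→Out: bottleneck 1, flow now 15. (uses reverse residual edge)
No augmenting path remains; maximum flow = 15.
In the residual graph, reachable from Res: {Res, J7, TankB}.
Min-cut edges: Res→P1 (3), Res→J3 (7), TankB→Out (5); capacity 3 + 7 + 5 = 15.
This cut is saturated, so no flow can exceed 15.

15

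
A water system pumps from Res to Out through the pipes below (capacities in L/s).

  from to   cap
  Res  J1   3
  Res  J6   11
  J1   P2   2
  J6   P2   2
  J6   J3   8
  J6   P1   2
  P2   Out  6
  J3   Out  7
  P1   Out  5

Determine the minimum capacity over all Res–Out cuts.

Augment Res→J1→P2→Out: bottleneck 2, flow now 2.
Augment Res→J6→P2→Out: bottleneck 2, flow now 4.
Augment Res→J6→J3→Out: bottleneck 7, flow now 11.
Augment Res→J6→P1→Out: bottleneck 2, flow now 13.
No augmenting path remains; maximum flow = 13.
By max-flow min-cut, the minimum cut capacity equals the max flow.
In the residual graph, reachable from Res: {Res, J1}.
Min-cut edges: Res→J6 (11), J1→P2 (2); capacity 11 + 2 = 13.

13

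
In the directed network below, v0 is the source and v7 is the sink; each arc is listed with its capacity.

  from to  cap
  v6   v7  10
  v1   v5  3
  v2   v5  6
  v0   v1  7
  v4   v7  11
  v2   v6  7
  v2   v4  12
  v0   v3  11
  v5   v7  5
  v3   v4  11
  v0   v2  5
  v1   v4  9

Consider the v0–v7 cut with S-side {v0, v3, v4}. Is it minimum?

Given cut capacity: 7 + 5 + 11 = 23.
Augment v0→v1→v4→v7: bottleneck 7, flow now 7.
Augment v0→v2→v4→v7: bottleneck 4, flow now 11.
Augment v0→v2→v5→v7: bottleneck 1, flow now 12.
Augment v0→v3→v4→v1→v5→v7: bottleneck 3, flow now 15. (uses reverse residual edge)
Augment v0→v3→v4→v2→v5→v7: bottleneck 1, flow now 16. (uses reverse residual edge)
Augment v0→v3→v4→v2→v6→v7: bottleneck 3, flow now 19. (uses reverse residual edge)
No augmenting path remains; maximum flow = 19.
In the residual graph, reachable from v0: {v0, v1, v3, v4}.
Min-cut edges: v0→v2 (5), v1→v5 (3), v4→v7 (11); capacity 5 + 3 + 11 = 19.
Cut capacity 23 exceeds the max flow 19, so it is not minimum.

No — its capacity is 23, but the minimum cut has capacity 19.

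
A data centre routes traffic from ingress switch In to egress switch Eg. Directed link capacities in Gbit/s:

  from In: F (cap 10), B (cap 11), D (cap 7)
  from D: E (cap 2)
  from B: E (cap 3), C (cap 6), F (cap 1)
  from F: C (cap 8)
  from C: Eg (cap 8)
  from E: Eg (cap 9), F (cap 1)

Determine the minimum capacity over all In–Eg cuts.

Augment In→D→E→Eg: bottleneck 2, flow now 2.
Augment In→B→C→Eg: bottleneck 6, flow now 8.
Augment In→B→E→Eg: bottleneck 3, flow now 11.
Augment In→F→C→Eg: bottleneck 2, flow now 13.
No augmenting path remains; maximum flow = 13.
By max-flow min-cut, the minimum cut capacity equals the max flow.
In the residual graph, reachable from In: {In, D, B, F, C}.
Min-cut edges: D→E (2), B→E (3), C→Eg (8); capacity 2 + 3 + 8 = 13.

13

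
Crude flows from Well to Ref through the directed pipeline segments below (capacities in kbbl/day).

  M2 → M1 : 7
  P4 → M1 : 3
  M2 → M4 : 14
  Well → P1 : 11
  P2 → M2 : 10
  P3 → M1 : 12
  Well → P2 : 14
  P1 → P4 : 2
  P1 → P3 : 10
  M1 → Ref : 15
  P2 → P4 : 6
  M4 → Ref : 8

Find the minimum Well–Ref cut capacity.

Augment Well→P1→P4→M1→Ref: bottleneck 2, flow now 2.
Augment Well→P1→P3→M1→Ref: bottleneck 9, flow now 11.
Augment Well→P2→P4→M1→Ref: bottleneck 1, flow now 12.
Augment Well→P2→M2→M1→Ref: bottleneck 3, flow now 15.
Augment Well→P2→M2→M4→Ref: bottleneck 7, flow now 22.
Augment Well→P2→P4→P1→P3→M1→M2→M4→Ref: bottleneck 1, flow now 23. (uses reverse residual edge)
No augmenting path remains; maximum flow = 23.
By max-flow min-cut, the minimum cut capacity equals the max flow.
In the residual graph, reachable from Well: {Well, P1, P2, P4}.
Min-cut edges: P1→P3 (10), P2→M2 (10), P4→M1 (3); capacity 10 + 10 + 3 = 23.

23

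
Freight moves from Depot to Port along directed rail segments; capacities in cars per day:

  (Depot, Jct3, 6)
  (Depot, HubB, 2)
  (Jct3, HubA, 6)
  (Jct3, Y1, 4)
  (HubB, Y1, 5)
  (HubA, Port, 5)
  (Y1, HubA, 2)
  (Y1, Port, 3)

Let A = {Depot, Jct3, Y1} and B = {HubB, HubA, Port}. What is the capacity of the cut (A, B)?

13

Edges leaving {Depot, Jct3, Y1}: Depot→HubB (2), Jct3→HubA (6), Y1→HubA (2), Y1→Port (3).
Cut capacity = 2 + 6 + 2 + 3 = 13.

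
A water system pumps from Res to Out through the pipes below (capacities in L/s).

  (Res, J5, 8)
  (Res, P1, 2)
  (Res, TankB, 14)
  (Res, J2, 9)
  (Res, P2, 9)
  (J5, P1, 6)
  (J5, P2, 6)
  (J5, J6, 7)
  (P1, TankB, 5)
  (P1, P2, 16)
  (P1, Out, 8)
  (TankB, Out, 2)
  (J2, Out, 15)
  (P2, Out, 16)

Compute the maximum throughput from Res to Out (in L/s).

Augment Res→P1→Out: bottleneck 2, flow now 2.
Augment Res→TankB→Out: bottleneck 2, flow now 4.
Augment Res→J2→Out: bottleneck 9, flow now 13.
Augment Res→P2→Out: bottleneck 9, flow now 22.
Augment Res→J5→P1→Out: bottleneck 6, flow now 28.
Augment Res→J5→P2→Out: bottleneck 2, flow now 30.
No augmenting path remains; maximum flow = 30.
In the residual graph, reachable from Res: {Res, TankB}.
Min-cut edges: Res→J5 (8), Res→P1 (2), Res→J2 (9), Res→P2 (9), TankB→Out (2); capacity 8 + 2 + 9 + 9 + 2 = 30.
This cut is saturated, so no flow can exceed 30.

30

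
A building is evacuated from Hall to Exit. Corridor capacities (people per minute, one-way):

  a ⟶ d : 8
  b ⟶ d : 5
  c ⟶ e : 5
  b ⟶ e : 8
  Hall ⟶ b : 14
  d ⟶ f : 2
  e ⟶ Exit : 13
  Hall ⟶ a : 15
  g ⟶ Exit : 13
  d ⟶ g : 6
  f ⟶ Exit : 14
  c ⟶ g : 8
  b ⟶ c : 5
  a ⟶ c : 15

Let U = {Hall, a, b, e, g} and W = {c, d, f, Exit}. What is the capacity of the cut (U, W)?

Edges leaving {Hall, a, b, e, g}: a→c (15), a→d (8), b→c (5), b→d (5), e→Exit (13), g→Exit (13).
Cut capacity = 15 + 8 + 5 + 5 + 13 + 13 = 59.

59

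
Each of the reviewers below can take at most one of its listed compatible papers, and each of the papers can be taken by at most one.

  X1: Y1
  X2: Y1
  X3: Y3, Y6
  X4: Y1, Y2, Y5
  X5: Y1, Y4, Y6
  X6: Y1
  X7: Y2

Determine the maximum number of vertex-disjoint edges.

Unit-capacity flow: source→left, listed edges, right→sink; max matching = max flow.
Augmenting path X1→Y1 (+1); matched 1.
Augmenting path X3→Y3 (+1); matched 2.
Augmenting path X4→Y2 (+1); matched 3.
Augmenting path X5→Y4 (+1); matched 4.
Augmenting path X7→Y2→X4→Y5 (+1); matched 5.
No augmenting path remains; maximum matching = 5.
König certificate: {X3, X4, X5, X7, Y1} is a vertex cover of size 5 (every listed pair touches it), so no matching can be larger.

5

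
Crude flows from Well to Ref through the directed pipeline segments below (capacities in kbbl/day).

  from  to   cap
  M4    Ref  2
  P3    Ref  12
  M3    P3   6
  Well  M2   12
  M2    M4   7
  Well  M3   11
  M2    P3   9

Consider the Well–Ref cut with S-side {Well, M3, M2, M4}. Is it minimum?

No — its capacity is 17, but the minimum cut has capacity 14.

Given cut capacity: 6 + 9 + 2 = 17.
Augment Well→M3→P3→Ref: bottleneck 6, flow now 6.
Augment Well→M2→M4→Ref: bottleneck 2, flow now 8.
Augment Well→M2→P3→Ref: bottleneck 6, flow now 14.
No augmenting path remains; maximum flow = 14.
In the residual graph, reachable from Well: {Well, M3, M2, M4, P3}.
Min-cut edges: M4→Ref (2), P3→Ref (12); capacity 2 + 12 = 14.
Cut capacity 17 exceeds the max flow 14, so it is not minimum.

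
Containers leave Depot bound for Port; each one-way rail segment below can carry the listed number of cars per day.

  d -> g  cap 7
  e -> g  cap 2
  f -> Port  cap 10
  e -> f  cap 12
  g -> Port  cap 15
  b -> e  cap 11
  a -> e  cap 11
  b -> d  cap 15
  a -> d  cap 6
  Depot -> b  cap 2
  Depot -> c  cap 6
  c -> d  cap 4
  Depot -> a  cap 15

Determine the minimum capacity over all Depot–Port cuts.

19

Augment Depot→a→d→g→Port: bottleneck 6, flow now 6.
Augment Depot→a→e→f→Port: bottleneck 9, flow now 15.
Augment Depot→b→d→g→Port: bottleneck 1, flow now 16.
Augment Depot→b→e→f→Port: bottleneck 1, flow now 17.
Augment Depot→c→d→a→e→g→Port: bottleneck 2, flow now 19. (uses reverse residual edge)
No augmenting path remains; maximum flow = 19.
By max-flow min-cut, the minimum cut capacity equals the max flow.
In the residual graph, reachable from Depot: {Depot, a, b, c, d, e, f}.
Min-cut edges: d→g (7), e→g (2), f→Port (10); capacity 7 + 2 + 10 = 19.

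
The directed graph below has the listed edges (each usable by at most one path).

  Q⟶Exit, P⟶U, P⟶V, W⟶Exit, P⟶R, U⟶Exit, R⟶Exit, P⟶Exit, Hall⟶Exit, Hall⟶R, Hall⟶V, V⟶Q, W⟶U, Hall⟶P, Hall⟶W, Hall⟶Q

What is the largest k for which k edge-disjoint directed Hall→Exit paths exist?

Assign every edge capacity 1; by Menger, the answer equals the max flow.
Path Hall→Exit (+1); total 1.
Path Hall→P→Exit (+1); total 2.
Path Hall→Q→Exit (+1); total 3.
Path Hall→R→Exit (+1); total 4.
Path Hall→W→Exit (+1); total 5.
No residual Hall→Exit path; max flow = 5.
Certifying cut of size 5: {Hall→Exit, Hall→P, Hall→R, Hall→W, Q→Exit}.

5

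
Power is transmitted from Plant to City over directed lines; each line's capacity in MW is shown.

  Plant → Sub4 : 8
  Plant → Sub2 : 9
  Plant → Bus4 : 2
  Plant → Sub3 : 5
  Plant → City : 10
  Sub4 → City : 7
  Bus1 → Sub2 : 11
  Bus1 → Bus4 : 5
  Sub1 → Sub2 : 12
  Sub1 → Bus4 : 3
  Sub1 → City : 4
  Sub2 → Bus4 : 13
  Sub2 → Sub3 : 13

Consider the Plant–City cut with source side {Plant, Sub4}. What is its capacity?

Edges leaving {Plant, Sub4}: Plant→Sub2 (9), Plant→Bus4 (2), Plant→Sub3 (5), Plant→City (10), Sub4→City (7).
Cut capacity = 9 + 2 + 5 + 10 + 7 = 33.

33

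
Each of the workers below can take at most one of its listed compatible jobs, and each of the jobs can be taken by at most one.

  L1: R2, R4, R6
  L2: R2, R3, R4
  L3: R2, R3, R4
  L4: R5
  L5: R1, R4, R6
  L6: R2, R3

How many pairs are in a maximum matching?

6

Unit-capacity flow: source→left, listed edges, right→sink; max matching = max flow.
Augmenting path L1→R2 (+1); matched 1.
Augmenting path L2→R3 (+1); matched 2.
Augmenting path L3→R4 (+1); matched 3.
Augmenting path L4→R5 (+1); matched 4.
Augmenting path L5→R1 (+1); matched 5.
Augmenting path L6→R2→L1→R6 (+1); matched 6.
No augmenting path remains; maximum matching = 6.
König certificate: {L1, L2, L3, L4, L5, L6} is a vertex cover of size 6 (every listed pair touches it), so no matching can be larger.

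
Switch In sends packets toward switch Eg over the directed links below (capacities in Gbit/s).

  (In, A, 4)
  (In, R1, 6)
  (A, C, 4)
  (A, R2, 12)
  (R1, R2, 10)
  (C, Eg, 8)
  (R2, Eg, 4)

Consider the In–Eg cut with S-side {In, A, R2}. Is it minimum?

Given cut capacity: 6 + 4 + 4 = 14.
Augment In→A→C→Eg: bottleneck 4, flow now 4.
Augment In→R1→R2→Eg: bottleneck 4, flow now 8.
No augmenting path remains; maximum flow = 8.
In the residual graph, reachable from In: {In, R1, R2}.
Min-cut edges: In→A (4), R2→Eg (4); capacity 4 + 4 = 8.
Cut capacity 14 exceeds the max flow 8, so it is not minimum.

No — its capacity is 14, but the minimum cut has capacity 8.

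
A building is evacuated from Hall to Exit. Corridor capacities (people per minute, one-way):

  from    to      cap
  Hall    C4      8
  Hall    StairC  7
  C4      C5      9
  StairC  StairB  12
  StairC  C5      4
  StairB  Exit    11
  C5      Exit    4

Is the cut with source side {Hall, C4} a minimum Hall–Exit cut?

No — its capacity is 16, but the minimum cut has capacity 11.

Given cut capacity: 7 + 9 = 16.
Augment Hall→C4→C5→Exit: bottleneck 4, flow now 4.
Augment Hall→StairC→StairB→Exit: bottleneck 7, flow now 11.
No augmenting path remains; maximum flow = 11.
In the residual graph, reachable from Hall: {Hall, C4, C5}.
Min-cut edges: Hall→StairC (7), C5→Exit (4); capacity 7 + 4 = 11.
Cut capacity 16 exceeds the max flow 11, so it is not minimum.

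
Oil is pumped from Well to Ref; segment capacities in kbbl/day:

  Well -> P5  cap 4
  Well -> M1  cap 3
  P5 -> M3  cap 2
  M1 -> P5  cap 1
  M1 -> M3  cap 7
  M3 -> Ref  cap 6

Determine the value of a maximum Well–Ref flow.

5

Augment Well→P5→M3→Ref: bottleneck 2, flow now 2.
Augment Well→M1→M3→Ref: bottleneck 3, flow now 5.
No augmenting path remains; maximum flow = 5.
In the residual graph, reachable from Well: {Well, P5}.
Min-cut edges: Well→M1 (3), P5→M3 (2); capacity 3 + 2 = 5.
This cut is saturated, so no flow can exceed 5.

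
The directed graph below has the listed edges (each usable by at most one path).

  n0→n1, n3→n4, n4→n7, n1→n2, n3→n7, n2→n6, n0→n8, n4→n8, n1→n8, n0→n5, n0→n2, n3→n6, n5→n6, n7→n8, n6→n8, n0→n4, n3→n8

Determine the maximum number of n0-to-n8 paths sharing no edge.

Assign every edge capacity 1; by Menger, the answer equals the max flow.
Path n0→n8 (+1); total 1.
Path n0→n1→n8 (+1); total 2.
Path n0→n4→n8 (+1); total 3.
Path n0→n2→n6→n8 (+1); total 4.
No residual n0→n8 path; max flow = 4.
Certifying cut of size 4: {n0→n1, n0→n4, n0→n8, n6→n8}.

4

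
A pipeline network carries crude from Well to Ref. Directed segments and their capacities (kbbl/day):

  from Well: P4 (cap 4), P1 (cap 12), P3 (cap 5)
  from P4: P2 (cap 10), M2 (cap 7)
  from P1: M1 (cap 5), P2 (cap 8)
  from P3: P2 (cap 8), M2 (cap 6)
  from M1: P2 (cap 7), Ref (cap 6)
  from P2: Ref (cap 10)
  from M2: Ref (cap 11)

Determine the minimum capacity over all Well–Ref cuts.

Augment Well→P4→P2→Ref: bottleneck 4, flow now 4.
Augment Well→P1→M1→Ref: bottleneck 5, flow now 9.
Augment Well→P1→P2→Ref: bottleneck 6, flow now 15.
Augment Well→P3→M2→Ref: bottleneck 5, flow now 20.
Augment Well→P1→P2→P4→M2→Ref: bottleneck 1, flow now 21. (uses reverse residual edge)
No augmenting path remains; maximum flow = 21.
By max-flow min-cut, the minimum cut capacity equals the max flow.
In the residual graph, reachable from Well: {Well}.
Min-cut edges: Well→P4 (4), Well→P1 (12), Well→P3 (5); capacity 4 + 12 + 5 = 21.

21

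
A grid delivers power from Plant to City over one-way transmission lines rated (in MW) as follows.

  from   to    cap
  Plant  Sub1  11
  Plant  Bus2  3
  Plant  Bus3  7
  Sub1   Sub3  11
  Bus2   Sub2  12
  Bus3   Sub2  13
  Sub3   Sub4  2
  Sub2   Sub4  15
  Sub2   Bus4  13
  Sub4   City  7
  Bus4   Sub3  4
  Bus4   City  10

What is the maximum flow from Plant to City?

12

Augment Plant→Sub1→Sub3→Sub4→City: bottleneck 2, flow now 2.
Augment Plant→Bus2→Sub2→Sub4→City: bottleneck 3, flow now 5.
Augment Plant→Bus3→Sub2→Sub4→City: bottleneck 2, flow now 7.
Augment Plant→Bus3→Sub2→Bus4→City: bottleneck 5, flow now 12.
No augmenting path remains; maximum flow = 12.
In the residual graph, reachable from Plant: {Plant, Sub1, Sub3}.
Min-cut edges: Plant→Bus2 (3), Plant→Bus3 (7), Sub3→Sub4 (2); capacity 3 + 7 + 2 = 12.
This cut is saturated, so no flow can exceed 12.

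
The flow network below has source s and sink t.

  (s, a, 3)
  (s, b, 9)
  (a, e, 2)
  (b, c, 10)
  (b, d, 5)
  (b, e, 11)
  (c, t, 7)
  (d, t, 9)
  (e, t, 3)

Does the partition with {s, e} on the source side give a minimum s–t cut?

No — its capacity is 15, but the minimum cut has capacity 11.

Given cut capacity: 3 + 9 + 3 = 15.
Augment s→a→e→t: bottleneck 2, flow now 2.
Augment s→b→c→t: bottleneck 7, flow now 9.
Augment s→b→d→t: bottleneck 2, flow now 11.
No augmenting path remains; maximum flow = 11.
In the residual graph, reachable from s: {s, a}.
Min-cut edges: s→b (9), a→e (2); capacity 9 + 2 = 11.
Cut capacity 15 exceeds the max flow 11, so it is not minimum.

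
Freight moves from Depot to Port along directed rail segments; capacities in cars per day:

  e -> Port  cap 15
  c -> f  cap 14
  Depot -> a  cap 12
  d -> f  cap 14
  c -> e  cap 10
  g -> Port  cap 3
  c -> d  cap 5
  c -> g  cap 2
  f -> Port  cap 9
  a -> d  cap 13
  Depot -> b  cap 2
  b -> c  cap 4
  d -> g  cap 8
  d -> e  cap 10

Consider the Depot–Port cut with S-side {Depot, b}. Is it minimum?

Given cut capacity: 12 + 4 = 16.
Augment Depot→a→d→e→Port: bottleneck 10, flow now 10.
Augment Depot→a→d→f→Port: bottleneck 2, flow now 12.
Augment Depot→b→c→e→Port: bottleneck 2, flow now 14.
No augmenting path remains; maximum flow = 14.
In the residual graph, reachable from Depot: {Depot}.
Min-cut edges: Depot→a (12), Depot→b (2); capacity 12 + 2 = 14.
Cut capacity 16 exceeds the max flow 14, so it is not minimum.

No — its capacity is 16, but the minimum cut has capacity 14.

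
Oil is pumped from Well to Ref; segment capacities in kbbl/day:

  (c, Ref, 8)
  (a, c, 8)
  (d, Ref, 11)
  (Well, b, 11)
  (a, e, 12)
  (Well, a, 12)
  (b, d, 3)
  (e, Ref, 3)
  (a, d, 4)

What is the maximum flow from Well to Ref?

15

Augment Well→a→c→Ref: bottleneck 8, flow now 8.
Augment Well→a→d→Ref: bottleneck 4, flow now 12.
Augment Well→b→d→Ref: bottleneck 3, flow now 15.
No augmenting path remains; maximum flow = 15.
In the residual graph, reachable from Well: {Well, b}.
Min-cut edges: Well→a (12), b→d (3); capacity 12 + 3 = 15.
This cut is saturated, so no flow can exceed 15.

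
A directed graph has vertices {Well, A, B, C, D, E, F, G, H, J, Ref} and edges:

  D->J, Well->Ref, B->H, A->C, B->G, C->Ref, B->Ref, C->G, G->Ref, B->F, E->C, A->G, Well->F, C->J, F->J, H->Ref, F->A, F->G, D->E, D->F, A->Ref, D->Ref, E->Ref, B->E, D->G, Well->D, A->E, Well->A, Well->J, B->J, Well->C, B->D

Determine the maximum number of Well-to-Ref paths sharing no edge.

5

Assign every edge capacity 1; by Menger, the answer equals the max flow.
Path Well→Ref (+1); total 1.
Path Well→A→Ref (+1); total 2.
Path Well→C→Ref (+1); total 3.
Path Well→D→Ref (+1); total 4.
Path Well→F→G→Ref (+1); total 5.
No residual Well→Ref path; max flow = 5.
Certifying cut of size 5: {Well→A, Well→C, Well→D, Well→F, Well→Ref}.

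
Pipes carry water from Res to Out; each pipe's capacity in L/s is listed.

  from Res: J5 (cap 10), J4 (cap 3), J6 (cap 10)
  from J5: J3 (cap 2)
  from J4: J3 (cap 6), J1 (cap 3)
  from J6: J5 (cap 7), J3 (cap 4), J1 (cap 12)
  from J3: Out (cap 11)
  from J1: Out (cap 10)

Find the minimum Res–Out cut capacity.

Augment Res→J5→J3→Out: bottleneck 2, flow now 2.
Augment Res→J4→J3→Out: bottleneck 3, flow now 5.
Augment Res→J6→J3→Out: bottleneck 4, flow now 9.
Augment Res→J6→J1→Out: bottleneck 6, flow now 15.
No augmenting path remains; maximum flow = 15.
By max-flow min-cut, the minimum cut capacity equals the max flow.
In the residual graph, reachable from Res: {Res, J5}.
Min-cut edges: Res→J4 (3), Res→J6 (10), J5→J3 (2); capacity 3 + 10 + 2 = 15.

15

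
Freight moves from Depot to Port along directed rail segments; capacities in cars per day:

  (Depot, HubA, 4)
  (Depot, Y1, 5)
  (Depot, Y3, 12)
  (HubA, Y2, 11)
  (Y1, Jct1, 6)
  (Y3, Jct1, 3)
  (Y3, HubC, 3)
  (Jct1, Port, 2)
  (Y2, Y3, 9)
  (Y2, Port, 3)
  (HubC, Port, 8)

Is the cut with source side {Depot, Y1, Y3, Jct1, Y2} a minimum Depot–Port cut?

Given cut capacity: 4 + 3 + 2 + 3 = 12.
Augment Depot→HubA→Y2→Port: bottleneck 3, flow now 3.
Augment Depot→Y1→Jct1→Port: bottleneck 2, flow now 5.
Augment Depot→Y3→HubC→Port: bottleneck 3, flow now 8.
No augmenting path remains; maximum flow = 8.
In the residual graph, reachable from Depot: {Depot, HubA, Y1, Y3, Jct1, Y2}.
Min-cut edges: Y3→HubC (3), Jct1→Port (2), Y2→Port (3); capacity 3 + 2 + 3 = 8.
Cut capacity 12 exceeds the max flow 8, so it is not minimum.

No — its capacity is 12, but the minimum cut has capacity 8.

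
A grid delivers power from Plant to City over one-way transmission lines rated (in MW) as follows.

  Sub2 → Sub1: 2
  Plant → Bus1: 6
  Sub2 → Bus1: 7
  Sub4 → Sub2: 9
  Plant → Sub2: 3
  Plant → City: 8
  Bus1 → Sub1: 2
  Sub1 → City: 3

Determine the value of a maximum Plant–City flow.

Augment Plant→City: bottleneck 8, flow now 8.
Augment Plant→Sub2→Sub1→City: bottleneck 2, flow now 10.
Augment Plant→Bus1→Sub1→City: bottleneck 1, flow now 11.
No augmenting path remains; maximum flow = 11.
In the residual graph, reachable from Plant: {Plant, Sub2, Bus1, Sub1}.
Min-cut edges: Plant→City (8), Sub1→City (3); capacity 8 + 3 = 11.
This cut is saturated, so no flow can exceed 11.

11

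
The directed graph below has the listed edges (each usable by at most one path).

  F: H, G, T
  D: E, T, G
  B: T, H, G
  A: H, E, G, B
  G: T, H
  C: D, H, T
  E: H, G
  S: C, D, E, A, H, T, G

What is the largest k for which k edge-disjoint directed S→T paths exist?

Assign every edge capacity 1; by Menger, the answer equals the max flow.
Path S→T (+1); total 1.
Path S→C→T (+1); total 2.
Path S→D→T (+1); total 3.
Path S→G→T (+1); total 4.
Path S→A→B→T (+1); total 5.
No residual S→T path; max flow = 5.
Certifying cut of size 5: {G→T, S→A, S→C, S→D, S→T}.

5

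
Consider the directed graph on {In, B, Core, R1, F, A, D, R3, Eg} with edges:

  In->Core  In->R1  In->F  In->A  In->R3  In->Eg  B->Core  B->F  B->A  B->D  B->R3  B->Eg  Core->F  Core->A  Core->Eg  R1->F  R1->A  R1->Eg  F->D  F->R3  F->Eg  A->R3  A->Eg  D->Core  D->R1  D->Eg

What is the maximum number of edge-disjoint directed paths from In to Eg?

Assign every edge capacity 1; by Menger, the answer equals the max flow.
Path In→Eg (+1); total 1.
Path In→Core→Eg (+1); total 2.
Path In→R1→Eg (+1); total 3.
Path In→F→Eg (+1); total 4.
Path In→A→Eg (+1); total 5.
No residual In→Eg path; max flow = 5.
Certifying cut of size 5: {In→A, In→Core, In→Eg, In→F, In→R1}.

5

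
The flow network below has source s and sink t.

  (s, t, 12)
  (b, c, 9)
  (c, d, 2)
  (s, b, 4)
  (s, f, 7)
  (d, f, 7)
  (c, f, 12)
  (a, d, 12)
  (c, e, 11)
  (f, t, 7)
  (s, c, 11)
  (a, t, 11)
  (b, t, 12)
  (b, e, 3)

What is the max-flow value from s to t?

Augment s→t: bottleneck 12, flow now 12.
Augment s→b→t: bottleneck 4, flow now 16.
Augment s→f→t: bottleneck 7, flow now 23.
No augmenting path remains; maximum flow = 23.
In the residual graph, reachable from s: {s, c, d, e, f}.
Min-cut edges: s→b (4), s→t (12), f→t (7); capacity 4 + 12 + 7 = 23.
This cut is saturated, so no flow can exceed 23.

23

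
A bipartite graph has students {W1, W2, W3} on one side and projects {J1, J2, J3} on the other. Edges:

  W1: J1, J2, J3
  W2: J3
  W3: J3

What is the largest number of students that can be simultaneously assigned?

2

Unit-capacity flow: source→left, listed edges, right→sink; max matching = max flow.
Augmenting path W1→J1 (+1); matched 1.
Augmenting path W2→J3 (+1); matched 2.
No augmenting path remains; maximum matching = 2.
König certificate: {W1, J3} is a vertex cover of size 2 (every listed pair touches it), so no matching can be larger.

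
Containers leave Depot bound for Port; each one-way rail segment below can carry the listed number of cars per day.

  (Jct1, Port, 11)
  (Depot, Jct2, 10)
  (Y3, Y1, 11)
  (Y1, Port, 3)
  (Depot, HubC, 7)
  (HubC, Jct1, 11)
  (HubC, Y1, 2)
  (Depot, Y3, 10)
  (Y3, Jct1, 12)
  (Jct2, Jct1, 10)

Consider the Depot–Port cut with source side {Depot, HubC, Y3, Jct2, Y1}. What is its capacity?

36

Edges leaving {Depot, HubC, Y3, Jct2, Y1}: HubC→Jct1 (11), Y3→Jct1 (12), Jct2→Jct1 (10), Y1→Port (3).
Cut capacity = 11 + 12 + 10 + 3 = 36.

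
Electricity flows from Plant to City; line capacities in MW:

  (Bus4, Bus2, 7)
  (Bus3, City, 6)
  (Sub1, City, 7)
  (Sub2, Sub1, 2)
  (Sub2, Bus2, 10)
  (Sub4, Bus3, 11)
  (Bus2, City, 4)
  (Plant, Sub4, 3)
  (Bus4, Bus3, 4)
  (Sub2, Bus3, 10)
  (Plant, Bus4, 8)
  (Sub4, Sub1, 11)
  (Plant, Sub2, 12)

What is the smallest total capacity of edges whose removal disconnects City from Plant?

15

Augment Plant→Bus4→Bus3→City: bottleneck 4, flow now 4.
Augment Plant→Bus4→Bus2→City: bottleneck 4, flow now 8.
Augment Plant→Sub4→Sub1→City: bottleneck 3, flow now 11.
Augment Plant→Sub2→Sub1→City: bottleneck 2, flow now 13.
Augment Plant→Sub2→Bus3→City: bottleneck 2, flow now 15.
No augmenting path remains; maximum flow = 15.
By max-flow min-cut, the minimum cut capacity equals the max flow.
In the residual graph, reachable from Plant: {Plant, Bus4, Sub2, Bus3, Bus2}.
Min-cut edges: Plant→Sub4 (3), Sub2→Sub1 (2), Bus3→City (6), Bus2→City (4); capacity 3 + 2 + 6 + 4 = 15.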